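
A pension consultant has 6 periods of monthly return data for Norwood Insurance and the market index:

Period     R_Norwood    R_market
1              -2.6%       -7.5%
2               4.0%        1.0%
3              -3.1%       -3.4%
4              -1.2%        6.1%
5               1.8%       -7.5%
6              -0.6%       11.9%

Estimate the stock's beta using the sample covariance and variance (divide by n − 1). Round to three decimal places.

0.021

Mean R_i = (-2.6 + 4.0 − 3.1 − 1.2 + 1.8 − 0.6) / 6 = -0.2833%
Mean R_m = (-7.5 + 1.0 − 3.4 + 6.1 − 7.5 + 11.9) / 6 = 0.1000%
Σ(R_i − R̄_i)(R_m − R̄_m) = 6.2500  ⇒  Cov = 6.2500 / 5 = 1.2500
Σ(R_m − R̄_m)² = 303.8200  ⇒  Var(R_m) = 303.8200 / 5 = 60.7640
β = Cov / Var(R_m) = 1.2500 / 60.7640 = 0.0206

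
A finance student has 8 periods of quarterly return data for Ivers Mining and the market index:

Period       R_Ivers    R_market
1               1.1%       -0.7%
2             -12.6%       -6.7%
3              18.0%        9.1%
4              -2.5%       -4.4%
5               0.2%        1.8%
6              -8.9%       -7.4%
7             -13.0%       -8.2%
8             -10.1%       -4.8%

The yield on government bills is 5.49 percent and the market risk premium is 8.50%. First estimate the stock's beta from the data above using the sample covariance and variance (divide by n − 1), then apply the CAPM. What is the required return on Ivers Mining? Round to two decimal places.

Mean R_i = (1.1 − 12.6 + 18.0 − 2.5 + 0.2 − 8.9 − 13.0 − 10.1) / 8 = -3.4750%
Mean R_m = (-0.7 − 6.7 + 9.1 − 4.4 + 1.8 − 7.4 − 8.2 − 4.8) / 8 = -2.6625%
Σ(R_i − R̄_i)(R_m − R̄_m) = 405.7325  ⇒  Cov = 405.7325 / 7 = 57.9618
Σ(R_m − R̄_m)² = 239.1188  ⇒  Var(R_m) = 239.1188 / 7 = 34.1598
β = Cov / Var(R_m) = 57.9618 / 34.1598 = 1.6968
E(R) = R_f + β × MRP = 5.49% + 1.6968 × 8.50% = 19.91%

19.91%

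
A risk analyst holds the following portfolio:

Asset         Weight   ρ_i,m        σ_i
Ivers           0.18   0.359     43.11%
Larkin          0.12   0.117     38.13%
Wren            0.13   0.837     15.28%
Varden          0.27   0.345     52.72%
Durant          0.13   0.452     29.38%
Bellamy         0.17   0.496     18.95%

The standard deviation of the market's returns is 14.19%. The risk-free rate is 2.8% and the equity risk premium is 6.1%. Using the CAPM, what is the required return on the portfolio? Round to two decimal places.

8.48%

β_Ivers = 0.359 × 43.11% / 14.19% = 1.0907
β_Larkin = 0.117 × 38.13% / 14.19% = 0.3144
β_Wren = 0.837 × 15.28% / 14.19% = 0.9013
β_Varden = 0.345 × 52.72% / 14.19% = 1.2818
β_Durant = 0.452 × 29.38% / 14.19% = 0.9359
β_Bellamy = 0.496 × 18.95% / 14.19% = 0.6624
β_P = Σ w_i β_i = 0.18×1.0907 + 0.12×0.3144 + 0.13×0.9013 + 0.27×1.2818 + 0.13×0.9359 + 0.17×0.6624 = 0.9316
E(R_P) = R_f + β_P × MRP = 2.8% + 0.9316 × 6.1% = 8.48%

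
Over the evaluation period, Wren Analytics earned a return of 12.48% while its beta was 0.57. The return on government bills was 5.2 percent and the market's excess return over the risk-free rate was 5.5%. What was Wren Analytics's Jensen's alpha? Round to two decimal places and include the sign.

CAPM benchmark = R_f + β(R_m − R_f) = 5.2% + 0.57 × 5.5% = 8.3350%
α = actual − benchmark = 12.48% − 8.3350% = +4.15%

+4.15%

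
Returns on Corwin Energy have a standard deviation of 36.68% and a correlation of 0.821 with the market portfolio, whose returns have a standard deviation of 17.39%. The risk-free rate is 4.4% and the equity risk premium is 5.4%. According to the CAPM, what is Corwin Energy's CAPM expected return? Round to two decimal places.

13.75%

β = ρ × σ_i / σ_m = 0.821 × 36.68% / 17.39% = 1.7317
E(R) = 4.4% + 1.7317 × 5.4% = 13.75%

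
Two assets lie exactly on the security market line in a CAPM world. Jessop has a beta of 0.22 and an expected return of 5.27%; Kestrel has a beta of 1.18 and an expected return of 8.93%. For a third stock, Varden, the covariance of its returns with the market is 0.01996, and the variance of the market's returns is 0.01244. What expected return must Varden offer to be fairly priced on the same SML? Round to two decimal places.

MRP = (8.93% − 5.27%) / (1.18 − 0.22) = 3.8125%
R_f = 5.27% − 0.22 × 3.8125% = 4.4313%
β_Varden = Cov / Var(R_m) = 0.01996 / 0.01244 = 1.6045
E(R_Varden) = R_f + β × MRP = 4.4313% + 1.6045 × 3.8125% = 10.55%

10.55%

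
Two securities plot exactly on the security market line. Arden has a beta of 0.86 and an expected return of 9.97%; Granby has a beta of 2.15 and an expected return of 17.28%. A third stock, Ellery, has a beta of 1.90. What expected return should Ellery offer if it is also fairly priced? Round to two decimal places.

MRP (SML slope) = (17.28% − 9.97%) / (2.15 − 0.86) = 7.31% / 1.29 = 5.6667%
R_f (intercept) = 9.97% − 0.86 × 5.6667% = 5.0966%
E(R_Ellery) = R_f + β × MRP = 5.0966% + 1.90 × 5.6667% = 15.86%

15.86%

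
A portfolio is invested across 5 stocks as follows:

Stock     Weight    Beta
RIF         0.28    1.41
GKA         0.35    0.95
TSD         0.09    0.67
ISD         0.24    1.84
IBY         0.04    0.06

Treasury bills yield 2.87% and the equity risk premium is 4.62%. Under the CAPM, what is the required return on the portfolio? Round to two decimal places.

β_P = Σ w_i β_i = 0.28×1.41 + 0.35×0.95 + 0.09×0.67 + 0.24×1.84 + 0.04×0.06 = 1.2316
E(R_P) = R_f + β_P × MRP = 2.87% + 1.2316 × 4.62% = 8.56%

8.56%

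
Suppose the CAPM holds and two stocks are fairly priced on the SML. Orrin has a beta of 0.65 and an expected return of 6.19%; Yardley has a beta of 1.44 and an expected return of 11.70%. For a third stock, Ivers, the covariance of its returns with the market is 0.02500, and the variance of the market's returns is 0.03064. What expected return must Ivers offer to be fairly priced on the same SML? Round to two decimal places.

MRP = (11.70% − 6.19%) / (1.44 − 0.65) = 6.9747%
R_f = 6.19% − 0.65 × 6.9747% = 1.6564%
β_Ivers = Cov / Var(R_m) = 0.02500 / 0.03064 = 0.8159
E(R_Ivers) = R_f + β × MRP = 1.6564% + 0.8159 × 6.9747% = 7.35%

7.35%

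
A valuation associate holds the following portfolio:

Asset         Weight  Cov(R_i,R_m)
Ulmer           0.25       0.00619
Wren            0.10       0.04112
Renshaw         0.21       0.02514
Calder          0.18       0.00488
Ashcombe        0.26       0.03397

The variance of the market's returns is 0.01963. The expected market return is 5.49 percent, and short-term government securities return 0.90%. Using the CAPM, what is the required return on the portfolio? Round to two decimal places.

5.73%

β_Ulmer = 0.00619 / 0.01963 = 0.3153
β_Wren = 0.04112 / 0.01963 = 2.0948
β_Renshaw = 0.02514 / 0.01963 = 1.2807
β_Calder = 0.00488 / 0.01963 = 0.2486
β_Ashcombe = 0.03397 / 0.01963 = 1.7305
β_P = Σ w_i β_i = 0.25×0.3153 + 0.10×2.0948 + 0.21×1.2807 + 0.18×0.2486 + 0.26×1.7305 = 1.0519
MRP = 5.49% − 0.90% = 4.59%
E(R_P) = R_f + β_P × MRP = 0.90% + 1.0519 × 4.59% = 5.73%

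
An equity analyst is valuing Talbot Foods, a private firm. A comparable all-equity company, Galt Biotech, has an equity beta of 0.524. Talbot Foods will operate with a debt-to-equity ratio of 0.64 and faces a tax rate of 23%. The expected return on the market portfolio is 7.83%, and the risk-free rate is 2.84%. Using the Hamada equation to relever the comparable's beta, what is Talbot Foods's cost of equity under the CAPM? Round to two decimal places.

β_L = β_U × [1 + (1 − t)(D/E)] = 0.524 × [1 + (1 − 0.23) × 0.64]
    = 0.524 × [1 + 0.77 × 0.64] = 0.524 × 1.4928 = 0.7822
MRP = 7.83% − 2.84% = 4.99%
E(R) = R_f + β_L × MRP = 2.84% + 0.7822 × 4.99% = 6.74%

6.74%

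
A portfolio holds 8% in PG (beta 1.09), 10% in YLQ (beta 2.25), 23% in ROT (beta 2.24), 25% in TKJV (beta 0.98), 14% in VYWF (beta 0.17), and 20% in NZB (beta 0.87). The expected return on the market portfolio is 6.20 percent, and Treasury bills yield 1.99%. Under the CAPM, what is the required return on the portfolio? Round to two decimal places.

β_P = Σ w_i β_i = 0.08×1.09 + 0.10×2.25 + 0.23×2.24 + 0.25×0.98 + 0.14×0.17 + 0.20×0.87 = 1.2702
MRP = 6.20% − 1.99% = 4.21%
E(R_P) = R_f + β_P × MRP = 1.99% + 1.2702 × 4.21% = 7.34%

7.34%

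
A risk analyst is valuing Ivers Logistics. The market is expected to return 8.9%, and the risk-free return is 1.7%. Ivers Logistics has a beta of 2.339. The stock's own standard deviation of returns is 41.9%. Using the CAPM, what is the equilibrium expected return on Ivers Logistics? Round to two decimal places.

18.54%

Market risk premium = E(R_m) − R_f = 8.9% − 1.7% = 7.20%
E(R) = R_f + β × MRP = 1.7% + 2.339 × 7.2% = 18.54%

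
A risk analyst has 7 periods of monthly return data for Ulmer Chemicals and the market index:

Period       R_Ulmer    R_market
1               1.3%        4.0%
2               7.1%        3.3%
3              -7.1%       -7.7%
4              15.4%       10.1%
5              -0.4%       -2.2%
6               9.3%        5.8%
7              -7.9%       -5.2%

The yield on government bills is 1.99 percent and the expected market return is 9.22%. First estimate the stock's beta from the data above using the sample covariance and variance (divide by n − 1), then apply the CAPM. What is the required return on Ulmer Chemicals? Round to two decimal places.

Mean R_i = (1.3 + 7.1 − 7.1 + 15.4 − 0.4 + 9.3 − 7.9) / 7 = 2.5286%
Mean R_m = (4.0 + 3.3 − 7.7 + 10.1 − 2.2 + 5.8 − 5.2) / 7 = 1.1571%
Σ(R_i − R̄_i)(R_m − R̄_m) = 314.2586  ⇒  Cov = 314.2586 / 6 = 52.3764
Σ(R_m − R̄_m)² = 244.3371  ⇒  Var(R_m) = 244.3371 / 6 = 40.7229
β = Cov / Var(R_m) = 52.3764 / 40.7229 = 1.2862
MRP = 9.22% − 1.99% = 7.23%
E(R) = R_f + β × MRP = 1.99% + 1.2862 × 7.23% = 11.29%

11.29%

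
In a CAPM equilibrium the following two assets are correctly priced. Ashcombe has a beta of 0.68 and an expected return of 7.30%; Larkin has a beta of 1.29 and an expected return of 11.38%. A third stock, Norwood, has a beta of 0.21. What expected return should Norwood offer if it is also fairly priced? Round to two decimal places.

4.16%

MRP (SML slope) = (11.38% − 7.30%) / (1.29 − 0.68) = 4.08% / 0.61 = 6.6885%
R_f (intercept) = 7.30% − 0.68 × 6.6885% = 2.7518%
E(R_Norwood) = R_f + β × MRP = 2.7518% + 0.21 × 6.6885% = 4.16%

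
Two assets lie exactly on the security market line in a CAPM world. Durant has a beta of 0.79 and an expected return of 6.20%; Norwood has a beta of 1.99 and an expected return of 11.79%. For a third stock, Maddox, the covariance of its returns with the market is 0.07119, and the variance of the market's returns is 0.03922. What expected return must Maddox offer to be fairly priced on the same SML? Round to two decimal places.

10.98%

MRP = (11.79% − 6.20%) / (1.99 − 0.79) = 4.6583%
R_f = 6.20% − 0.79 × 4.6583% = 2.5199%
β_Maddox = Cov / Var(R_m) = 0.07119 / 0.03922 = 1.8151
E(R_Maddox) = R_f + β × MRP = 2.5199% + 1.8151 × 4.6583% = 10.98%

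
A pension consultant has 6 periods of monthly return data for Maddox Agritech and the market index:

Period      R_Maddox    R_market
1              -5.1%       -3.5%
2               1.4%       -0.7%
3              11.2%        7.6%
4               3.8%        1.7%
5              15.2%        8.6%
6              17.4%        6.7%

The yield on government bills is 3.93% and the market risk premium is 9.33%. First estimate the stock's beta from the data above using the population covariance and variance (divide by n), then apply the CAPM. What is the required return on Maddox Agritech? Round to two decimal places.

19.61%

Mean R_i = (-5.1 + 1.4 + 11.2 + 3.8 + 15.2 + 17.4) / 6 = 7.3167%
Mean R_m = (-3.5 − 0.7 + 7.6 + 1.7 + 8.6 + 6.7) / 6 = 3.4000%
Σ(R_i − R̄_i)(R_m − R̄_m) = 206.4900  ⇒  Cov = 206.4900 / 6 = 34.4150
Σ(R_m − R̄_m)² = 122.8800  ⇒  Var(R_m) = 122.8800 / 6 = 20.4800
β = Cov / Var(R_m) = 34.4150 / 20.4800 = 1.6804
E(R) = R_f + β × MRP = 3.93% + 1.6804 × 9.33% = 19.61%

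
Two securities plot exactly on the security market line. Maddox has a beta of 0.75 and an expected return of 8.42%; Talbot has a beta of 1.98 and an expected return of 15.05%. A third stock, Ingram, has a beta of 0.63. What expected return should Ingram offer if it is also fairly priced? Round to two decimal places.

MRP (SML slope) = (15.05% − 8.42%) / (1.98 − 0.75) = 6.63% / 1.23 = 5.3902%
R_f (intercept) = 8.42% − 0.75 × 5.3902% = 4.3774%
E(R_Ingram) = R_f + β × MRP = 4.3774% + 0.63 × 5.3902% = 7.77%

7.77%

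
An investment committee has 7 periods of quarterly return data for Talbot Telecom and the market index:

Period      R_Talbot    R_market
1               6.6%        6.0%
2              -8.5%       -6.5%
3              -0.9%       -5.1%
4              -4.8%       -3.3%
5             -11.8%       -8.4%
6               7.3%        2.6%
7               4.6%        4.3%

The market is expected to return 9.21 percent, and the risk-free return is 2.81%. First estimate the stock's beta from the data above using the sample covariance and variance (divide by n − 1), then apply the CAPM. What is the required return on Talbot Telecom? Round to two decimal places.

Mean R_i = (6.6 − 8.5 − 0.9 − 4.8 − 11.8 + 7.3 + 4.6) / 7 = -1.0714%
Mean R_m = (6.0 − 6.5 − 5.1 − 3.3 − 8.4 + 2.6 + 4.3) / 7 = -1.4857%
Σ(R_i − R̄_i)(R_m − R̄_m) = 242.0171  ⇒  Cov = 242.0171 / 6 = 40.3362
Σ(R_m − R̄_m)² = 195.5086  ⇒  Var(R_m) = 195.5086 / 6 = 32.5848
β = Cov / Var(R_m) = 40.3362 / 32.5848 = 1.2379
MRP = 9.21% − 2.81% = 6.40%
E(R) = R_f + β × MRP = 2.81% + 1.2379 × 6.40% = 10.73%

10.73%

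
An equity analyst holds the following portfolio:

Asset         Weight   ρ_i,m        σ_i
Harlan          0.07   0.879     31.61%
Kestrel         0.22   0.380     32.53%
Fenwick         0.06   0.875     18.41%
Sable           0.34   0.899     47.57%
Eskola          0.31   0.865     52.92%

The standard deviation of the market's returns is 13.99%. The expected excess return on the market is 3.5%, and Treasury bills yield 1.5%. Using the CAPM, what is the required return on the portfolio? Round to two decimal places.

β_Harlan = 0.879 × 31.61% / 13.99% = 1.9861
β_Kestrel = 0.380 × 32.53% / 13.99% = 0.8836
β_Fenwick = 0.875 × 18.41% / 13.99% = 1.1514
β_Sable = 0.899 × 47.57% / 13.99% = 3.0569
β_Eskola = 0.865 × 52.92% / 13.99% = 3.2720
β_P = Σ w_i β_i = 0.07×1.9861 + 0.22×0.8836 + 0.06×1.1514 + 0.34×3.0569 + 0.31×3.2720 = 2.4562
E(R_P) = R_f + β_P × MRP = 1.5% + 2.4562 × 3.5% = 10.10%

10.10%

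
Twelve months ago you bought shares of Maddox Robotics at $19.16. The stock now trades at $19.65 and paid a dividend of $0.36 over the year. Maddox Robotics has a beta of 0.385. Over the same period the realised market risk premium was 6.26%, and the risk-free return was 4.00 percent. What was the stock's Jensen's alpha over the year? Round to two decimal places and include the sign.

-1.97%

Realised HPR = (P1 + D1 − P0) / P0 = (19.65 + 0.36 − 19.16) / 19.16 = 0.85 / 19.16 = 4.4363%
CAPM required = R_f + β·MRP = 4.00% + 0.385 × 6.26% = 6.41010%
α = realised − required = 4.4363% − 6.41010% = -1.97%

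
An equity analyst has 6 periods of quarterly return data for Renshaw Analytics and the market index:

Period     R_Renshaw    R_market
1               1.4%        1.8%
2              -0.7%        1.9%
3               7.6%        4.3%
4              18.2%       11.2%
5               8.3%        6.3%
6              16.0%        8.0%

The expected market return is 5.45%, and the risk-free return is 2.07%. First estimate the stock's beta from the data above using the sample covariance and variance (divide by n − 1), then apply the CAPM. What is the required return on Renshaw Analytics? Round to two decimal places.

8.81%

Mean R_i = (1.4 − 0.7 + 7.6 + 18.2 + 8.3 + 16.0) / 6 = 8.4667%
Mean R_m = (1.8 + 1.9 + 4.3 + 11.2 + 6.3 + 8.0) / 6 = 5.5833%
Σ(R_i − R̄_i)(R_m − R̄_m) = 134.3667  ⇒  Cov = 134.3667 / 5 = 26.8733
Σ(R_m − R̄_m)² = 67.4283  ⇒  Var(R_m) = 67.4283 / 5 = 13.4857
β = Cov / Var(R_m) = 26.8733 / 13.4857 = 1.9927
MRP = 5.45% − 2.07% = 3.38%
E(R) = R_f + β × MRP = 2.07% + 1.9927 × 3.38% = 8.81%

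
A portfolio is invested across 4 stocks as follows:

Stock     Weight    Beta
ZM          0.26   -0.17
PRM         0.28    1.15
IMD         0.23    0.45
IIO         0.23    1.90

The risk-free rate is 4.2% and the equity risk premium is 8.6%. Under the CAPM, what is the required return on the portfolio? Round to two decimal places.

11.24%

β_P = Σ w_i β_i = 0.26×-0.17 + 0.28×1.15 + 0.23×0.45 + 0.23×1.90 = 0.8183
E(R_P) = R_f + β_P × MRP = 4.2% + 0.8183 × 8.6% = 11.24%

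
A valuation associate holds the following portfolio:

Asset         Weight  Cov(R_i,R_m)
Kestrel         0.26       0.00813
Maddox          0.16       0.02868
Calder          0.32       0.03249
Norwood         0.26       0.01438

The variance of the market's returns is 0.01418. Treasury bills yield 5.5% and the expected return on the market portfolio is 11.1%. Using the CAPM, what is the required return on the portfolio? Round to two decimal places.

13.73%

β_Kestrel = 0.00813 / 0.01418 = 0.5733
β_Maddox = 0.02868 / 0.01418 = 2.0226
β_Calder = 0.03249 / 0.01418 = 2.2913
β_Norwood = 0.01438 / 0.01418 = 1.0141
β_P = Σ w_i β_i = 0.26×0.5733 + 0.16×2.0226 + 0.32×2.2913 + 0.26×1.0141 = 1.4696
MRP = 11.1% − 5.5% = 5.60%
E(R_P) = R_f + β_P × MRP = 5.5% + 1.4696 × 5.6% = 13.73%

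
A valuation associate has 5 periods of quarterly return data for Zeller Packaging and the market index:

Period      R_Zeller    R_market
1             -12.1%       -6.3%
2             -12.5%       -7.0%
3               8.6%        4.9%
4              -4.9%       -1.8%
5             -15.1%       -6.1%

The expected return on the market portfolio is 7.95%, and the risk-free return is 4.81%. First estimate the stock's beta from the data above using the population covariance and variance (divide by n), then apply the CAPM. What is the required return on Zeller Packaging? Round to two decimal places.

10.76%

Mean R_i = (-12.1 − 12.5 + 8.6 − 4.9 − 15.1) / 5 = -7.2000%
Mean R_m = (-6.3 − 7.0 + 4.9 − 1.8 − 6.1) / 5 = -3.2600%
Σ(R_i − R̄_i)(R_m − R̄_m) = 189.4400  ⇒  Cov = 189.4400 / 5 = 37.8880
Σ(R_m − R̄_m)² = 100.0120  ⇒  Var(R_m) = 100.0120 / 5 = 20.0024
β = Cov / Var(R_m) = 37.8880 / 20.0024 = 1.8942
MRP = 7.95% − 4.81% = 3.14%
E(R) = R_f + β × MRP = 4.81% + 1.8942 × 3.14% = 10.76%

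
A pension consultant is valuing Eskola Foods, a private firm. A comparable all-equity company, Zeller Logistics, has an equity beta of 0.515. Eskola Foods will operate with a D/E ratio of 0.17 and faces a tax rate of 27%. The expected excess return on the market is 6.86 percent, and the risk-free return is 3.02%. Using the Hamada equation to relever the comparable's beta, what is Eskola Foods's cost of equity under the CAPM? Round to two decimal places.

6.99%

β_L = β_U × [1 + (1 − t)(D/E)] = 0.515 × [1 + (1 − 0.27) × 0.17]
    = 0.515 × [1 + 0.73 × 0.17] = 0.515 × 1.1241 = 0.5789
E(R) = R_f + β_L × MRP = 3.02% + 0.5789 × 6.86% = 6.99%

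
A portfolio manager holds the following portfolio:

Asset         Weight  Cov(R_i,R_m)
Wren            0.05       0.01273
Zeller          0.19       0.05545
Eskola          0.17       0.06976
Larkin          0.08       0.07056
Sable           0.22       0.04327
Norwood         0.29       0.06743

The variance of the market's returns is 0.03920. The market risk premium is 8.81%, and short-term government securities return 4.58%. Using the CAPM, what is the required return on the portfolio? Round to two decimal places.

β_Wren = 0.01273 / 0.03920 = 0.3247
β_Zeller = 0.05545 / 0.03920 = 1.4145
β_Eskola = 0.06976 / 0.03920 = 1.7796
β_Larkin = 0.07056 / 0.03920 = 1.8000
β_Sable = 0.04327 / 0.03920 = 1.1038
β_Norwood = 0.06743 / 0.03920 = 1.7202
β_P = Σ w_i β_i = 0.05×0.3247 + 0.19×1.4145 + 0.17×1.7796 + 0.08×1.8000 + 0.22×1.1038 + 0.29×1.7202 = 1.4732
E(R_P) = R_f + β_P × MRP = 4.58% + 1.4732 × 8.81% = 17.56%

17.56%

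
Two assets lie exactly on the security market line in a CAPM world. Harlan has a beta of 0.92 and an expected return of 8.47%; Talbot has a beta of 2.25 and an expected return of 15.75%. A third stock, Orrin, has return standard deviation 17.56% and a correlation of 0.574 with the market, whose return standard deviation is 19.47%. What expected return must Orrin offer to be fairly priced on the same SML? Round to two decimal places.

6.27%

MRP = (15.75% − 8.47%) / (2.25 − 0.92) = 5.4737%
R_f = 8.47% − 0.92 × 5.4737% = 3.4342%
β_Orrin = ρ·σ_i/σ_m = 0.574 × 17.56 / 19.47 = 0.5177
E(R_Orrin) = R_f + β × MRP = 3.4342% + 0.5177 × 5.4737% = 6.27%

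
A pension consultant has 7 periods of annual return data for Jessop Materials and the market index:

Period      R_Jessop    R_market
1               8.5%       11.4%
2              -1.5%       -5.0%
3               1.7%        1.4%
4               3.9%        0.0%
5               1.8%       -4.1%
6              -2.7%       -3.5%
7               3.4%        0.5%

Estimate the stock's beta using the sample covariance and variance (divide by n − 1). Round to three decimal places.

Mean R_i = (8.5 − 1.5 + 1.7 + 3.9 + 1.8 − 2.7 + 3.4) / 7 = 2.1571%
Mean R_m = (11.4 − 5.0 + 1.4 + 0.0 − 4.1 − 3.5 + 0.5) / 7 = 0.1000%
Σ(R_i − R̄_i)(R_m − R̄_m) = 109.0400  ⇒  Cov = 109.0400 / 6 = 18.1733
Σ(R_m − R̄_m)² = 186.1600  ⇒  Var(R_m) = 186.1600 / 6 = 31.0267
β = Cov / Var(R_m) = 18.1733 / 31.0267 = 0.5857

0.586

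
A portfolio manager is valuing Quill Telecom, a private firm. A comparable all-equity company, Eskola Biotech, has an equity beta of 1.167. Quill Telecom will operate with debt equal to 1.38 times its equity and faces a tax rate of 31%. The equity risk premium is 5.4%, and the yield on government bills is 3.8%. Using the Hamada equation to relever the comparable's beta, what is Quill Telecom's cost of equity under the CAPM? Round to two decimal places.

β_L = β_U × [1 + (1 − t)(D/E)] = 1.167 × [1 + (1 − 0.31) × 1.38]
    = 1.167 × [1 + 0.69 × 1.38] = 1.167 × 1.9522 = 2.2782
E(R) = R_f + β_L × MRP = 3.8% + 2.2782 × 5.4% = 16.10%

16.10%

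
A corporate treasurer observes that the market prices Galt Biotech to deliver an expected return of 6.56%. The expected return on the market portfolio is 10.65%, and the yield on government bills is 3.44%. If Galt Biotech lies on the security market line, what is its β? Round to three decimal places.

0.433

MRP = 10.65% − 3.44% = 7.21%
β = (E(R) − R_f) / MRP = (6.56% − 3.44%) / 7.21% = 3.12% / 7.21% = 0.433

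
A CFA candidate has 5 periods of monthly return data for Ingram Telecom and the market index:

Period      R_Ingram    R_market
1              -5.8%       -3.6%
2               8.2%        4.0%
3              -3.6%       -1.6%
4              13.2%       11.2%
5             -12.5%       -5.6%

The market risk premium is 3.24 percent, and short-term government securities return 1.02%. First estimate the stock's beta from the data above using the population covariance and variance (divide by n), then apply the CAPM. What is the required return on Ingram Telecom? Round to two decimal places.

5.90%

Mean R_i = (-5.8 + 8.2 − 3.6 + 13.2 − 12.5) / 5 = -0.1000%
Mean R_m = (-3.6 + 4.0 − 1.6 + 11.2 − 5.6) / 5 = 0.8800%
Σ(R_i − R̄_i)(R_m − R̄_m) = 277.7200  ⇒  Cov = 277.7200 / 5 = 55.5440
Σ(R_m − R̄_m)² = 184.4480  ⇒  Var(R_m) = 184.4480 / 5 = 36.8896
β = Cov / Var(R_m) = 55.5440 / 36.8896 = 1.5057
E(R) = R_f + β × MRP = 1.02% + 1.5057 × 3.24% = 5.90%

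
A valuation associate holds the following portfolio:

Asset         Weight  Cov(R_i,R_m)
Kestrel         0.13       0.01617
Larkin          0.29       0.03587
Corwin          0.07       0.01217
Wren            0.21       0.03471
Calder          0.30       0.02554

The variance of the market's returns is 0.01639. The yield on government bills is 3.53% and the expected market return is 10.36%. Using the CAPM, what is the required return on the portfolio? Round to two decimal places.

β_Kestrel = 0.01617 / 0.01639 = 0.9866
β_Larkin = 0.03587 / 0.01639 = 2.1885
β_Corwin = 0.01217 / 0.01639 = 0.7425
β_Wren = 0.03471 / 0.01639 = 2.1178
β_Calder = 0.02554 / 0.01639 = 1.5583
β_P = Σ w_i β_i = 0.13×0.9866 + 0.29×2.1885 + 0.07×0.7425 + 0.21×2.1178 + 0.30×1.5583 = 1.7271
MRP = 10.36% − 3.53% = 6.83%
E(R_P) = R_f + β_P × MRP = 3.53% + 1.7271 × 6.83% = 15.33%

15.33%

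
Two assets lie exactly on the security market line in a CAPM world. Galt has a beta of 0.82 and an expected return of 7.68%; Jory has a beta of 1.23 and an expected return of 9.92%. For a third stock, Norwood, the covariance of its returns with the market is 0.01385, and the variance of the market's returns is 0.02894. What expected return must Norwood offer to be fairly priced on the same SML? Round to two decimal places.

MRP = (9.92% − 7.68%) / (1.23 − 0.82) = 5.4634%
R_f = 7.68% − 0.82 × 5.4634% = 3.2000%
β_Norwood = Cov / Var(R_m) = 0.01385 / 0.02894 = 0.4786
E(R_Norwood) = R_f + β × MRP = 3.2000% + 0.4786 × 5.4634% = 5.81%

5.81%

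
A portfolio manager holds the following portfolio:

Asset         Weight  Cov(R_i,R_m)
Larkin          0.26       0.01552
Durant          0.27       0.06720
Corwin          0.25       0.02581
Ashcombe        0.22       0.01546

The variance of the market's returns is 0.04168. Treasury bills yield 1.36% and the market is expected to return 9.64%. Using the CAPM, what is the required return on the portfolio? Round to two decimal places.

7.72%

β_Larkin = 0.01552 / 0.04168 = 0.3724
β_Durant = 0.06720 / 0.04168 = 1.6123
β_Corwin = 0.02581 / 0.04168 = 0.6192
β_Ashcombe = 0.01546 / 0.04168 = 0.3709
β_P = Σ w_i β_i = 0.26×0.3724 + 0.27×1.6123 + 0.25×0.6192 + 0.22×0.3709 = 0.7685
MRP = 9.64% − 1.36% = 8.28%
E(R_P) = R_f + β_P × MRP = 1.36% + 0.7685 × 8.28% = 7.72%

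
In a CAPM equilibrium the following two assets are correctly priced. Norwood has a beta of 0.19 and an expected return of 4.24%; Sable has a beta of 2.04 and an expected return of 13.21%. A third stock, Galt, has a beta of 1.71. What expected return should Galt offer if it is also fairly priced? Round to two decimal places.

11.61%

MRP (SML slope) = (13.21% − 4.24%) / (2.04 − 0.19) = 8.97% / 1.85 = 4.8486%
R_f (intercept) = 4.24% − 0.19 × 4.8486% = 3.3188%
E(R_Galt) = R_f + β × MRP = 3.3188% + 1.71 × 4.8486% = 11.61%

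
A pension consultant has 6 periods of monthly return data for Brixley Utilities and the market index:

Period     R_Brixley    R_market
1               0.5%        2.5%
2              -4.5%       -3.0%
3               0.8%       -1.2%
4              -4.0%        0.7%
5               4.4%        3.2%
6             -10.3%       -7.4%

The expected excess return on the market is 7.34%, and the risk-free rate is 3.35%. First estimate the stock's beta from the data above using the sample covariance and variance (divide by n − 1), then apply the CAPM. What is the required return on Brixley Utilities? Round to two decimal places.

Mean R_i = (0.5 − 4.5 + 0.8 − 4.0 + 4.4 − 10.3) / 6 = -2.1833%
Mean R_m = (2.5 − 3.0 − 1.2 + 0.7 + 3.2 − 7.4) / 6 = -0.8667%
Σ(R_i − R̄_i)(R_m − R̄_m) = 89.9367  ⇒  Cov = 89.9367 / 5 = 17.9873
Σ(R_m − R̄_m)² = 77.6733  ⇒  Var(R_m) = 77.6733 / 5 = 15.5347
β = Cov / Var(R_m) = 17.9873 / 15.5347 = 1.1579
E(R) = R_f + β × MRP = 3.35% + 1.1579 × 7.34% = 11.85%

11.85%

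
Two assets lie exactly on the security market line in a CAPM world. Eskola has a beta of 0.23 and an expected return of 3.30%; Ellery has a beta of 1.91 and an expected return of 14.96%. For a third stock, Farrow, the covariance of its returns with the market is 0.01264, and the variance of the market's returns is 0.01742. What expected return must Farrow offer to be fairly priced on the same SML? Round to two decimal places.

MRP = (14.96% − 3.30%) / (1.91 − 0.23) = 6.9405%
R_f = 3.30% − 0.23 × 6.9405% = 1.7037%
β_Farrow = Cov / Var(R_m) = 0.01264 / 0.01742 = 0.7256
E(R_Farrow) = R_f + β × MRP = 1.7037% + 0.7256 × 6.9405% = 6.74%

6.74%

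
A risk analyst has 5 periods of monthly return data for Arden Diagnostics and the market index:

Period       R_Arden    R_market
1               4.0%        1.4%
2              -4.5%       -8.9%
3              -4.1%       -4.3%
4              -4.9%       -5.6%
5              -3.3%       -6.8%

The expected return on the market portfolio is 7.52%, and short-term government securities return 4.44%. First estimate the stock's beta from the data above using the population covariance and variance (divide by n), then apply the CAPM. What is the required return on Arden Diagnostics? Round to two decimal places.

7.06%

Mean R_i = (4.0 − 4.5 − 4.1 − 4.9 − 3.3) / 5 = -2.5600%
Mean R_m = (1.4 − 8.9 − 4.3 − 5.6 − 6.8) / 5 = -4.8400%
Σ(R_i − R̄_i)(R_m − R̄_m) = 51.2080  ⇒  Cov = 51.2080 / 5 = 10.2416
Σ(R_m − R̄_m)² = 60.1320  ⇒  Var(R_m) = 60.1320 / 5 = 12.0264
β = Cov / Var(R_m) = 10.2416 / 12.0264 = 0.8516
MRP = 7.52% − 4.44% = 3.08%
E(R) = R_f + β × MRP = 4.44% + 0.8516 × 3.08% = 7.06%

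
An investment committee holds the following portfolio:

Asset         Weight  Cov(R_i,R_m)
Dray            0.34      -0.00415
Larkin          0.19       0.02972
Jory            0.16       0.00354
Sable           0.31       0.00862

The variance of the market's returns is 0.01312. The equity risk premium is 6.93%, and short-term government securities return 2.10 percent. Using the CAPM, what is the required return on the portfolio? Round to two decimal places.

6.05%

β_Dray = -0.00415 / 0.01312 = -0.3163
β_Larkin = 0.02972 / 0.01312 = 2.2652
β_Jory = 0.00354 / 0.01312 = 0.2698
β_Sable = 0.00862 / 0.01312 = 0.6570
β_P = Σ w_i β_i = 0.34×-0.3163 + 0.19×2.2652 + 0.16×0.2698 + 0.31×0.6570 = 0.5697
E(R_P) = R_f + β_P × MRP = 2.10% + 0.5697 × 6.93% = 6.05%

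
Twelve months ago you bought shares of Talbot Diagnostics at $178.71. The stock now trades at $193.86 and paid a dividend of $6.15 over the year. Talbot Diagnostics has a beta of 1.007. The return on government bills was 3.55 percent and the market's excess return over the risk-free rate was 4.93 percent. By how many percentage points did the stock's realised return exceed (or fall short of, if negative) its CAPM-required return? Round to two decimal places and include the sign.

+3.40%

Realised HPR = (P1 + D1 − P0) / P0 = (193.86 + 6.15 − 178.71) / 178.71 = 21.30 / 178.71 = 11.9188%
CAPM required = R_f + β·MRP = 3.55% + 1.007 × 4.93% = 8.51451%
α = realised − required = 11.9188% − 8.51451% = +3.40%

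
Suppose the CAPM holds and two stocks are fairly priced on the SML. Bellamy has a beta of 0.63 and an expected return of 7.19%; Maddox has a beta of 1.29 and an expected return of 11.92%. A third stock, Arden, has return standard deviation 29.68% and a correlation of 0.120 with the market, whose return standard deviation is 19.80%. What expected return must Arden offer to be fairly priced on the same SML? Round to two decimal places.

3.96%

MRP = (11.92% − 7.19%) / (1.29 − 0.63) = 7.1667%
R_f = 7.19% − 0.63 × 7.1667% = 2.6750%
β_Arden = ρ·σ_i/σ_m = 0.120 × 29.68 / 19.80 = 0.1799
E(R_Arden) = R_f + β × MRP = 2.6750% + 0.1799 × 7.1667% = 3.96%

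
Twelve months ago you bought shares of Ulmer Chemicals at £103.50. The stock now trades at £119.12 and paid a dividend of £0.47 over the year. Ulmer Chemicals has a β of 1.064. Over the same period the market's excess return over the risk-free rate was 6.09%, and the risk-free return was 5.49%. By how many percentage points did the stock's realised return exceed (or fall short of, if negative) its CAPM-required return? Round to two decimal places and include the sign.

Realised HPR = (P1 + D1 − P0) / P0 = (119.12 + 0.47 − 103.50) / 103.50 = 16.09 / 103.50 = 15.5459%
CAPM required = R_f + β·MRP = 5.49% + 1.064 × 6.09% = 11.96976%
α = realised − required = 15.5459% − 11.96976% = +3.58%

+3.58%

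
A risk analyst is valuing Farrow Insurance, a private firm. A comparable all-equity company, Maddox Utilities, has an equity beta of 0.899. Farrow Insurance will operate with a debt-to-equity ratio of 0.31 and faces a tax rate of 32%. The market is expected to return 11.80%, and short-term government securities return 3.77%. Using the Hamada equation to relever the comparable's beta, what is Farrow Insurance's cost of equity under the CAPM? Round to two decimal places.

12.51%

β_L = β_U × [1 + (1 − t)(D/E)] = 0.899 × [1 + (1 − 0.32) × 0.31]
    = 0.899 × [1 + 0.68 × 0.31] = 0.899 × 1.2108 = 1.0885
MRP = 11.80% − 3.77% = 8.03%
E(R) = R_f + β_L × MRP = 3.77% + 1.0885 × 8.03% = 12.51%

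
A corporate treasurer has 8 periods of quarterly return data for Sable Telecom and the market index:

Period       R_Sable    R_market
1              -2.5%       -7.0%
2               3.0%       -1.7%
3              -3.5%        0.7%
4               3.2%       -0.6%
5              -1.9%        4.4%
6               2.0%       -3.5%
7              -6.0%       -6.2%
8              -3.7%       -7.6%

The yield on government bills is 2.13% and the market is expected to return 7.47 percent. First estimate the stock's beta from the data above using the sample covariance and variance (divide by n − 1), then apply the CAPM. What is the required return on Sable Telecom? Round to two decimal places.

Mean R_i = (-2.5 + 3.0 − 3.5 + 3.2 − 1.9 + 2.0 − 6.0 − 3.7) / 8 = -1.1750%
Mean R_m = (-7.0 − 1.7 + 0.7 − 0.6 + 4.4 − 3.5 − 6.2 − 7.6) / 8 = -2.6875%
Σ(R_i − R̄_i)(R_m − R̄_m) = 32.7275  ⇒  Cov = 32.7275 / 7 = 4.6754
Σ(R_m − R̄_m)² = 122.7688  ⇒  Var(R_m) = 122.7688 / 7 = 17.5384
β = Cov / Var(R_m) = 4.6754 / 17.5384 = 0.2666
MRP = 7.47% − 2.13% = 5.34%
E(R) = R_f + β × MRP = 2.13% + 0.2666 × 5.34% = 3.55%

3.55%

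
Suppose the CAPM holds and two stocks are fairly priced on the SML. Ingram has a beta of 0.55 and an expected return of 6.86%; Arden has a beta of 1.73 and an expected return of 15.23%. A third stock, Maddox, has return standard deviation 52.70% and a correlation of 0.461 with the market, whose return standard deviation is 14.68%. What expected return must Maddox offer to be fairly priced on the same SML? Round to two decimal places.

14.70%

MRP = (15.23% − 6.86%) / (1.73 − 0.55) = 7.0932%
R_f = 6.86% − 0.55 × 7.0932% = 2.9587%
β_Maddox = ρ·σ_i/σ_m = 0.461 × 52.70 / 14.68 = 1.6550
E(R_Maddox) = R_f + β × MRP = 2.9587% + 1.6550 × 7.0932% = 14.70%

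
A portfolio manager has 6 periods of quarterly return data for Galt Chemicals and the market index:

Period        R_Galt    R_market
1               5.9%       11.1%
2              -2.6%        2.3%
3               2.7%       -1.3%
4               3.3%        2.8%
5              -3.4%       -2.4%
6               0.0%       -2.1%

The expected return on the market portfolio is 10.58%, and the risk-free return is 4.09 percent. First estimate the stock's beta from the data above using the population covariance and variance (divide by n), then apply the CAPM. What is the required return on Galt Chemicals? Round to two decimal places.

Mean R_i = (5.9 − 2.6 + 2.7 + 3.3 − 3.4 + 0.0) / 6 = 0.9833%
Mean R_m = (11.1 + 2.3 − 1.3 + 2.8 − 2.4 − 2.1) / 6 = 1.7333%
Σ(R_i − R̄_i)(R_m − R̄_m) = 63.1733  ⇒  Cov = 63.1733 / 6 = 10.5289
Σ(R_m − R̄_m)² = 130.1733  ⇒  Var(R_m) = 130.1733 / 6 = 21.6956
β = Cov / Var(R_m) = 10.5289 / 21.6956 = 0.4853
MRP = 10.58% − 4.09% = 6.49%
E(R) = R_f + β × MRP = 4.09% + 0.4853 × 6.49% = 7.24%

7.24%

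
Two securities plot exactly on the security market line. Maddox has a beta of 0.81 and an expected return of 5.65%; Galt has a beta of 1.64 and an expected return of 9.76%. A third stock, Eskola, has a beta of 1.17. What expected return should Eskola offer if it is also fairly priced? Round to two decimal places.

MRP (SML slope) = (9.76% − 5.65%) / (1.64 − 0.81) = 4.11% / 0.83 = 4.9518%
R_f (intercept) = 5.65% − 0.81 × 4.9518% = 1.6390%
E(R_Eskola) = R_f + β × MRP = 1.6390% + 1.17 × 4.9518% = 7.43%

7.43%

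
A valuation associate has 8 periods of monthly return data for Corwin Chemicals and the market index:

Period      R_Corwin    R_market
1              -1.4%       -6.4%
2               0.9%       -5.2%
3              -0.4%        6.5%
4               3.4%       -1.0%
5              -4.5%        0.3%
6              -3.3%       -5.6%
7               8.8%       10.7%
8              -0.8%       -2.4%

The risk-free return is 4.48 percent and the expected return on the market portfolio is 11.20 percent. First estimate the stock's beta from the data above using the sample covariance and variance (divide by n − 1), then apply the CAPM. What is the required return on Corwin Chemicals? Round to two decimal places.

Mean R_i = (-1.4 + 0.9 − 0.4 + 3.4 − 4.5 − 3.3 + 8.8 − 0.8) / 8 = 0.3375%
Mean R_m = (-6.4 − 5.2 + 6.5 − 1.0 + 0.3 − 5.6 + 10.7 − 2.4) / 8 = -0.3875%
Σ(R_i − R̄_i)(R_m − R̄_m) = 112.5363  ⇒  Cov = 112.5363 / 7 = 16.0766
Σ(R_m − R̄_m)² = 261.7488  ⇒  Var(R_m) = 261.7488 / 7 = 37.3927
β = Cov / Var(R_m) = 16.0766 / 37.3927 = 0.4299
MRP = 11.20% − 4.48% = 6.72%
E(R) = R_f + β × MRP = 4.48% + 0.4299 × 6.72% = 7.37%

7.37%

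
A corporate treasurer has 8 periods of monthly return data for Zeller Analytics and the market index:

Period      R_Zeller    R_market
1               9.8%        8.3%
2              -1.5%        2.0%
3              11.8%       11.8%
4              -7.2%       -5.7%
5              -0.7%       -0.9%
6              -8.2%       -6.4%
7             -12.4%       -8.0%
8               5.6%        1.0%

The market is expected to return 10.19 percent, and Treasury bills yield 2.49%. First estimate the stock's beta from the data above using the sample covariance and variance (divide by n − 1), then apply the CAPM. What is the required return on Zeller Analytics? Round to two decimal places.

11.65%

Mean R_i = (9.8 − 1.5 + 11.8 − 7.2 − 0.7 − 8.2 − 12.4 + 5.6) / 8 = -0.3500%
Mean R_m = (8.3 + 2.0 + 11.8 − 5.7 − 0.9 − 6.4 − 8.0 + 1.0) / 8 = 0.2625%
Σ(R_i − R̄_i)(R_m − R̄_m) = 417.2650  ⇒  Cov = 417.2650 / 7 = 59.6093
Σ(R_m − R̄_m)² = 350.8388  ⇒  Var(R_m) = 350.8388 / 7 = 50.1198
β = Cov / Var(R_m) = 59.6093 / 50.1198 = 1.1893
MRP = 10.19% − 2.49% = 7.70%
E(R) = R_f + β × MRP = 2.49% + 1.1893 × 7.70% = 11.65%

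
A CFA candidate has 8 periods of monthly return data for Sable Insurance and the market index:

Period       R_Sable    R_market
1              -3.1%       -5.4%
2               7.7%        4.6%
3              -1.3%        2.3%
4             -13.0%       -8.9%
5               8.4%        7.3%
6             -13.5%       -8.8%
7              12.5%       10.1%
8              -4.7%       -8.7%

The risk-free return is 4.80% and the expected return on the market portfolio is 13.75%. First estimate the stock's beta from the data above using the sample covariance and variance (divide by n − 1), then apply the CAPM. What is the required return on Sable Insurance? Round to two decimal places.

Mean R_i = (-3.1 + 7.7 − 1.3 − 13.0 + 8.4 − 13.5 + 12.5 − 4.7) / 8 = -0.8750%
Mean R_m = (-5.4 + 4.6 + 2.3 − 8.9 + 7.3 − 8.8 + 10.1 − 8.7) / 8 = -0.9375%
Σ(R_i − R̄_i)(R_m − R̄_m) = 505.5675  ⇒  Cov = 505.5675 / 7 = 72.2239
Σ(R_m − R̄_m)² = 436.2188  ⇒  Var(R_m) = 436.2188 / 7 = 62.3170
β = Cov / Var(R_m) = 72.2239 / 62.3170 = 1.1590
MRP = 13.75% − 4.80% = 8.95%
E(R) = R_f + β × MRP = 4.80% + 1.1590 × 8.95% = 15.17%

15.17%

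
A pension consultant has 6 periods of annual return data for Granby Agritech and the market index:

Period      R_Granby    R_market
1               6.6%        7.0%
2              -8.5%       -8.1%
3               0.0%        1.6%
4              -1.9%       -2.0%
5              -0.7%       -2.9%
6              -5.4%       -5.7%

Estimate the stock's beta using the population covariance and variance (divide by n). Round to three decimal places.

Mean R_i = (6.6 − 8.5 + 0.0 − 1.9 − 0.7 − 5.4) / 6 = -1.6500%
Mean R_m = (7.0 − 8.1 + 1.6 − 2.0 − 2.9 − 5.7) / 6 = -1.6833%
Σ(R_i − R̄_i)(R_m − R̄_m) = 134.9950  ⇒  Cov = 134.9950 / 6 = 22.4992
Σ(R_m − R̄_m)² = 145.0683  ⇒  Var(R_m) = 145.0683 / 6 = 24.1781
β = Cov / Var(R_m) = 22.4992 / 24.1781 = 0.9306

0.931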